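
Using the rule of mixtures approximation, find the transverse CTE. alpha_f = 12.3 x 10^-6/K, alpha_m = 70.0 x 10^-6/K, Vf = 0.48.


alpha_2 = alpha_f*Vf + alpha_m*(1-Vf) = 12.3*0.48 + 70.0*0.52 = 42.3 x 10^-6/K

42.3 x 10^-6/K


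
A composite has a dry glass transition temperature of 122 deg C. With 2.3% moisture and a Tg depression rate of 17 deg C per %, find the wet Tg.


Tg_wet = Tg_dry - k*moisture = 122 - 17*2.3 = 82.9 deg C

82.9 deg C


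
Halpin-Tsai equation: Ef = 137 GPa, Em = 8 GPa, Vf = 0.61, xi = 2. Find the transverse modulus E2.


eta = (Ef/Em - 1)/(Ef/Em + xi) = (17.125 - 1)/(17.125 + 2) = 0.8431
E2 = Em*(1+xi*eta*Vf)/(1-eta*Vf) = 33.41 GPa

33.41 GPa


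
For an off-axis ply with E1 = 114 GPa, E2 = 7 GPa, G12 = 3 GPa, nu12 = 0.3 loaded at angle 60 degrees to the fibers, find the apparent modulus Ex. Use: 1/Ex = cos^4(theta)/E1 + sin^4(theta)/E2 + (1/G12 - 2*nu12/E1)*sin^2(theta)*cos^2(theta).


cos^4(60) = 0.0625, sin^4(60) = 0.5625, sin^2(60)*cos^2(60) = 0.1875
1/G12 - 2*nu12/E1 = 1/3 - 2*0.3/114 = 0.32807 GPa^-1
1/Ex = 0.0625/114 + 0.5625/7 + 0.32807*0.1875 = 0.1424185 GPa^-1
Ex = 7.02 GPa

7.02 GPa


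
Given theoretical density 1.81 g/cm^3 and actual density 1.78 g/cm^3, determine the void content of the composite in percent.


Void% = (rho_theo - rho_actual)/rho_theo * 100 = (1.81 - 1.78)/1.81 * 100 = 1.66%

1.66%


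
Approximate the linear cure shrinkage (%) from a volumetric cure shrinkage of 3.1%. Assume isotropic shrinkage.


Linear shrinkage ≈ vol_shrink/3 = 3.1/3 = 1.033%

1.033%


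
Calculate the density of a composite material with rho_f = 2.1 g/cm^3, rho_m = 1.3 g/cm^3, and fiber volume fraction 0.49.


rho_c = rho_f*Vf + rho_m*(1-Vf) = 2.1*0.49 + 1.3*0.51 = 1.692 g/cm^3

1.692 g/cm^3


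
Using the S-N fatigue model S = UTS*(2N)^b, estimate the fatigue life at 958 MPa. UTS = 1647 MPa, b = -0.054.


N = 0.5 * (S/UTS)^(1/b) = 0.5 * (958/1647)^(1/-0.054) = 11399.8096 cycles

11399.8096 cycles


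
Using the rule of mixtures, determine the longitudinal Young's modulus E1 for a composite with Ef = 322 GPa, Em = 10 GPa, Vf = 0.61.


E1 = Ef*Vf + Em*(1-Vf) = 322*0.61 + 10*0.39 = 200.32 GPa

200.32 GPa


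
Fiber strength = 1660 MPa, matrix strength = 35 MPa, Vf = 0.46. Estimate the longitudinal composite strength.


sigma_1 = sigma_f*Vf + sigma_m*(1-Vf) = 1660*0.46 + 35*0.54 = 782.5 MPa

782.5 MPa


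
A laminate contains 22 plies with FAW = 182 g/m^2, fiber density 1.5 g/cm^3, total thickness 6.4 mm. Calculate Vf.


Vf = n * FAW / (rho_f * h * 1000) = 22 * 182 / (1.5 * 6.4 * 1000) = 0.4171

0.4171


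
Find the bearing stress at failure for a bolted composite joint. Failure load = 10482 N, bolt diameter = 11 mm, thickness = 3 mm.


sigma_br = F/(d*h) = 10482/(11*3) = 317.6 MPa

317.6 MPa


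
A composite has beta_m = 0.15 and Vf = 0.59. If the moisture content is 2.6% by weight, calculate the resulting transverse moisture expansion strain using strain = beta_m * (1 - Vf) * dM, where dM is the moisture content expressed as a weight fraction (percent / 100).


dM = 2.6/100 = 0.026
strain = beta_m * (1-Vf) * dM = 0.15 * 0.41 * 0.026 = 0.001599

0.001599


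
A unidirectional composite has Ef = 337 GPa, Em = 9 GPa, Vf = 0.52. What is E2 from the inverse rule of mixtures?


1/E2 = Vf/Ef + (1-Vf)/Em = 0.52/337 + 0.48/9
E2 = 18.22 GPa

18.22 GPa


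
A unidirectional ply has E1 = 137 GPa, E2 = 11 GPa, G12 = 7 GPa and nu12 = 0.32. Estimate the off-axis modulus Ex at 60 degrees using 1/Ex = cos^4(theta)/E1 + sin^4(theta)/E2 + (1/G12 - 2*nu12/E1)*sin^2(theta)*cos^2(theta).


cos^4(60) = 0.0625, sin^4(60) = 0.5625, sin^2(60)*cos^2(60) = 0.1875
1/G12 - 2*nu12/E1 = 1/7 - 2*0.32/137 = 0.138186 GPa^-1
1/Ex = 0.0625/137 + 0.5625/11 + 0.138186*0.1875 = 0.0775024 GPa^-1
Ex = 12.9 GPa

12.9 GPa


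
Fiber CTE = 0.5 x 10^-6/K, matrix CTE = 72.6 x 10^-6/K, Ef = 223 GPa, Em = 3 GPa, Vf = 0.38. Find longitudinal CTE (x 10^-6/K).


E1 = Ef*Vf + Em*(1-Vf) = 86.6
alpha_1 = (alpha_f*Ef*Vf + alpha_m*Em*(1-Vf))/E1 = 2.05 x 10^-6/K

2.05 x 10^-6/K


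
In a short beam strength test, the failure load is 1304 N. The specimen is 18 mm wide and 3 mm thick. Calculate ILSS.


ILSS = 3F/(4bh) = 3*1304/(4*18*3) = 18.11 MPa

18.11 MPa


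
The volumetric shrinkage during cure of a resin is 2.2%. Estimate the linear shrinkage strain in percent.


Linear shrinkage ≈ vol_shrink/3 = 2.2/3 = 0.733%

0.733%


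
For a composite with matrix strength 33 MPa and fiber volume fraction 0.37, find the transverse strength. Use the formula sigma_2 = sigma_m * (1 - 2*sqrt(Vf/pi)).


factor = 1 - 2*sqrt(0.37/pi) = 0.3136
sigma_2 = 33 * 0.3136 = 10.35 MPa

10.35 MPa


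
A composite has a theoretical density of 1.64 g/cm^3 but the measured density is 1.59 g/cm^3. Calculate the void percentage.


Void% = (rho_theo - rho_actual)/rho_theo * 100 = (1.64 - 1.59)/1.64 * 100 = 3.05%

3.05%


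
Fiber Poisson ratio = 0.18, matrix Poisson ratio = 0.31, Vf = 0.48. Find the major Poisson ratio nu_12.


nu_12 = nu_f*Vf + nu_m*(1-Vf) = 0.18*0.48 + 0.31*0.52 = 0.2476

0.2476


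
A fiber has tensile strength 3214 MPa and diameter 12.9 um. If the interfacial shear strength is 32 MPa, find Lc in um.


Lc = sigma_f * d / (2 * tau_i) = 3214 * 12.9 / (2 * 32) = 647.8 um

647.8 um


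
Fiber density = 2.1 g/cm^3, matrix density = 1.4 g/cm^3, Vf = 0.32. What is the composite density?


rho_c = rho_f*Vf + rho_m*(1-Vf) = 2.1*0.32 + 1.4*0.68 = 1.624 g/cm^3

1.624 g/cm^3


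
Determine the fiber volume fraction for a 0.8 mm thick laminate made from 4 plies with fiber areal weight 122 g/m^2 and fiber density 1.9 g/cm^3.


Vf = n * FAW / (rho_f * h * 1000) = 4 * 122 / (1.9 * 0.8 * 1000) = 0.3211

0.3211


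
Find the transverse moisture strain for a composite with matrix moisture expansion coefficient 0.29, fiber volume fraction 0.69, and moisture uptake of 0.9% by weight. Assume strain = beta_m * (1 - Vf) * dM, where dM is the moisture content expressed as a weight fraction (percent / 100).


dM = 0.9/100 = 0.009
strain = beta_m * (1-Vf) * dM = 0.29 * 0.31 * 0.009 = 0.0008091

0.0008091


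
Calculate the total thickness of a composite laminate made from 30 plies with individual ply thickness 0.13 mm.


h = n * t_ply = 30 * 0.13 = 3.9 mm

3.9 mm


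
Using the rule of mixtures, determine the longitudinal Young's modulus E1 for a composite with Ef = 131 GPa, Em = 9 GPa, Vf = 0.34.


E1 = Ef*Vf + Em*(1-Vf) = 131*0.34 + 9*0.66 = 50.48 GPa

50.48 GPa


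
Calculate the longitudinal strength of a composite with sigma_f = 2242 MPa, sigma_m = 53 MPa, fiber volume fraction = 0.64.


sigma_1 = sigma_f*Vf + sigma_m*(1-Vf) = 2242*0.64 + 53*0.36 = 1454.0 MPa

1454.0 MPa


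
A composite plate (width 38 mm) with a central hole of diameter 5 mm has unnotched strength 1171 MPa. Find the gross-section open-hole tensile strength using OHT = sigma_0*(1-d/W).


OHT = sigma_0*(1-d/W) = 1171*(1-5/38) = 1016.9 MPa

1016.9 MPa


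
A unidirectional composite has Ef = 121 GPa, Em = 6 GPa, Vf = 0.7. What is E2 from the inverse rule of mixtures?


1/E2 = Vf/Ef + (1-Vf)/Em = 0.7/121 + 0.3/6
E2 = 17.93 GPa

17.93 GPa


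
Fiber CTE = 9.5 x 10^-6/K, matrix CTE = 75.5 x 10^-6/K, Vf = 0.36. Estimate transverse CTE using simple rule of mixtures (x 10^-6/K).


alpha_2 = alpha_f*Vf + alpha_m*(1-Vf) = 9.5*0.36 + 75.5*0.64 = 51.7 x 10^-6/K

51.7 x 10^-6/K


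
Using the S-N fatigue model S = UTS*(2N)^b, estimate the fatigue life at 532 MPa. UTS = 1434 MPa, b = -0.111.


N = 0.5 * (S/UTS)^(1/b) = 0.5 * (532/1434)^(1/-0.111) = 3789.5470 cycles

3789.5470 cycles


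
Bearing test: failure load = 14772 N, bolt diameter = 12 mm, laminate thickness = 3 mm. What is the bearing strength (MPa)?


sigma_br = F/(d*h) = 14772/(12*3) = 410.3 MPa

410.3 MPa


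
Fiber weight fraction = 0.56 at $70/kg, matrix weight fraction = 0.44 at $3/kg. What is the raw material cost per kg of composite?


Cost = cost_f*Wf + cost_m*Wm = 70*0.56 + 3*0.44 = $40.52/kg

$40.52/kg


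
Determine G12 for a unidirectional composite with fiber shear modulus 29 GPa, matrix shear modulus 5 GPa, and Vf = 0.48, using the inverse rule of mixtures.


1/G12 = Vf/Gf + (1-Vf)/Gm = 0.48/29 + 0.52/5
G12 = 8.3 GPa

8.3 GPa


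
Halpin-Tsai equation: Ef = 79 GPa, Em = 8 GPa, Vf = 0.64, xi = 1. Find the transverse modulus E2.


eta = (Ef/Em - 1)/(Ef/Em + xi) = (9.875 - 1)/(9.875 + 1) = 0.8161
E2 = Em*(1+xi*eta*Vf)/(1-eta*Vf) = 25.49 GPa

25.49 GPa


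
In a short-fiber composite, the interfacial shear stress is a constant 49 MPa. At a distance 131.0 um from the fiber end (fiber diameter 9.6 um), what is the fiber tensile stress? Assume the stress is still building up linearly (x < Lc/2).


Force balance: sigma_f * (pi*d^2/4) = tau * (pi*d) * x  ->  sigma_f = 4 * tau * x / d
sigma_f = 4 * 49 * 131.0 / 9.6 = 2674.6 MPa

2674.6 MPa


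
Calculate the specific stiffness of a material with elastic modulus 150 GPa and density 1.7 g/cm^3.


Specific stiffness = E/rho = 150/1.7 = 88.2 GPa/(g/cm^3)

88.2 GPa/(g/cm^3)


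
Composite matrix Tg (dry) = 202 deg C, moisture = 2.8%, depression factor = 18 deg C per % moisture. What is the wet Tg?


Tg_wet = Tg_dry - k*moisture = 202 - 18*2.8 = 151.6 deg C

151.6 deg C


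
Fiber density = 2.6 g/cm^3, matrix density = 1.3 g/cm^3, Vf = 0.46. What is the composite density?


rho_c = rho_f*Vf + rho_m*(1-Vf) = 2.6*0.46 + 1.3*0.54 = 1.898 g/cm^3

1.898 g/cm^3


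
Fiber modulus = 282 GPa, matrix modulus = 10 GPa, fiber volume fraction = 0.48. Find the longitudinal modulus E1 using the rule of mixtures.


E1 = Ef*Vf + Em*(1-Vf) = 282*0.48 + 10*0.52 = 140.56 GPa

140.56 GPa


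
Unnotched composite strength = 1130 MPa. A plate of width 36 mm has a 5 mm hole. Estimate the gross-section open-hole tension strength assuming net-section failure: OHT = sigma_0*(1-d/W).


OHT = sigma_0*(1-d/W) = 1130*(1-5/36) = 973.1 MPa

973.1 MPa


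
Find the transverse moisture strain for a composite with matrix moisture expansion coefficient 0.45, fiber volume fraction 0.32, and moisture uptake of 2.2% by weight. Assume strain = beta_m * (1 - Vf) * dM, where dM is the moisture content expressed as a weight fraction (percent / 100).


dM = 2.2/100 = 0.022
strain = beta_m * (1-Vf) * dM = 0.45 * 0.68 * 0.022 = 0.006732

0.006732


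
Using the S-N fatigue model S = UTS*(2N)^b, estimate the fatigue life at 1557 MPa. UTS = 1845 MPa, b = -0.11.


N = 0.5 * (S/UTS)^(1/b) = 0.5 * (1557/1845)^(1/-0.11) = 2.3391 cycles

2.3391 cycles


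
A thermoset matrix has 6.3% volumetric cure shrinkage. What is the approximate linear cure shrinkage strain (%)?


Linear shrinkage ≈ vol_shrink/3 = 6.3/3 = 2.1%

2.1%


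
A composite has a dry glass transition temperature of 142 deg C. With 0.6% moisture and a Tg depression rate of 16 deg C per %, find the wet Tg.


Tg_wet = Tg_dry - k*moisture = 142 - 16*0.6 = 132.4 deg C

132.4 deg C


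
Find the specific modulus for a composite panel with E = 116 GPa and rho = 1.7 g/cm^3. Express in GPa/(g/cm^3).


Specific stiffness = E/rho = 116/1.7 = 68.2 GPa/(g/cm^3)

68.2 GPa/(g/cm^3)


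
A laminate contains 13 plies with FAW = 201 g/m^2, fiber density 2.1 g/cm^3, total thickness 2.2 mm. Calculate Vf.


Vf = n * FAW / (rho_f * h * 1000) = 13 * 201 / (2.1 * 2.2 * 1000) = 0.5656

0.5656


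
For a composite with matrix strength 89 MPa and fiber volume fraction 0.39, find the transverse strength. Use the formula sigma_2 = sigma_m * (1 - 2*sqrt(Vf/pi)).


factor = 1 - 2*sqrt(0.39/pi) = 0.2953
sigma_2 = 89 * 0.2953 = 26.28 MPa

26.28 MPa


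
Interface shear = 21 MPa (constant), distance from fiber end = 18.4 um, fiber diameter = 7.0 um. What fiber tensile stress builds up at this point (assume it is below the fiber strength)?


Force balance: sigma_f * (pi*d^2/4) = tau * (pi*d) * x  ->  sigma_f = 4 * tau * x / d
sigma_f = 4 * 21 * 18.4 / 7.0 = 220.8 MPa

220.8 MPa


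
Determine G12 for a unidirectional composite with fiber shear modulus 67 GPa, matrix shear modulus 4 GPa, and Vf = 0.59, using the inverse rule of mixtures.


1/G12 = Vf/Gf + (1-Vf)/Gm = 0.59/67 + 0.41/4
G12 = 8.98 GPa

8.98 GPa


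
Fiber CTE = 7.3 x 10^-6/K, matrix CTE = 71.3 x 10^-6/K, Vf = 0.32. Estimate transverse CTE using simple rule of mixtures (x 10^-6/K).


alpha_2 = alpha_f*Vf + alpha_m*(1-Vf) = 7.3*0.32 + 71.3*0.68 = 50.8 x 10^-6/K

50.8 x 10^-6/K


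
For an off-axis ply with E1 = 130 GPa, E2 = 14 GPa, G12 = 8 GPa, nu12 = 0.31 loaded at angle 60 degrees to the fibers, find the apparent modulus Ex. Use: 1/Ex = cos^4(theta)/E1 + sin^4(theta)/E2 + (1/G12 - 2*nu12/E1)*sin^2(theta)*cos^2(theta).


cos^4(60) = 0.0625, sin^4(60) = 0.5625, sin^2(60)*cos^2(60) = 0.1875
1/G12 - 2*nu12/E1 = 1/8 - 2*0.31/130 = 0.120231 GPa^-1
1/Ex = 0.0625/130 + 0.5625/14 + 0.120231*0.1875 = 0.0632026 GPa^-1
Ex = 15.82 GPa

15.82 GPa


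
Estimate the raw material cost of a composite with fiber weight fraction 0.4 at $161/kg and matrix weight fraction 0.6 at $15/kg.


Cost = cost_f*Wf + cost_m*Wm = 161*0.4 + 15*0.6 = $73.4/kg

$73.4/kg


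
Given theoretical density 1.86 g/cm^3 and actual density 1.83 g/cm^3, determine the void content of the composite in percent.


Void% = (rho_theo - rho_actual)/rho_theo * 100 = (1.86 - 1.83)/1.86 * 100 = 1.61%

1.61%


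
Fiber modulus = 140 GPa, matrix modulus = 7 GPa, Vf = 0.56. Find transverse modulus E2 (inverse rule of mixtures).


1/E2 = Vf/Ef + (1-Vf)/Em = 0.56/140 + 0.44/7
E2 = 14.96 GPa

14.96 GPa


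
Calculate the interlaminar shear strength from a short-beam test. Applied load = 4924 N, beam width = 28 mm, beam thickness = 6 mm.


ILSS = 3F/(4bh) = 3*4924/(4*28*6) = 21.98 MPa

21.98 MPa


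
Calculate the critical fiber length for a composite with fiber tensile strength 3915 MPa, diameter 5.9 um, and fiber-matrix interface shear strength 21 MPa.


Lc = sigma_f * d / (2 * tau_i) = 3915 * 5.9 / (2 * 21) = 550.0 um

550.0 um


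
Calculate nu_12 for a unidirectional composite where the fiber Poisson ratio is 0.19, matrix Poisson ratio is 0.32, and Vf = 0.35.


nu_12 = nu_f*Vf + nu_m*(1-Vf) = 0.19*0.35 + 0.32*0.65 = 0.2745

0.2745


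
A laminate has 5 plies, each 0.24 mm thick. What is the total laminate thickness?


h = n * t_ply = 5 * 0.24 = 1.2 mm

1.2 mm


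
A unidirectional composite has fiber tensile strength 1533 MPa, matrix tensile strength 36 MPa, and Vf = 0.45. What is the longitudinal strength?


sigma_1 = sigma_f*Vf + sigma_m*(1-Vf) = 1533*0.45 + 36*0.55 = 709.7 MPa

709.7 MPa


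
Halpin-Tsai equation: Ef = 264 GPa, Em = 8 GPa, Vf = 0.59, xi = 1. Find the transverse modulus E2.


eta = (Ef/Em - 1)/(Ef/Em + xi) = (33.0 - 1)/(33.0 + 1) = 0.9412
E2 = Em*(1+xi*eta*Vf)/(1-eta*Vf) = 27.98 GPa

27.98 GPa


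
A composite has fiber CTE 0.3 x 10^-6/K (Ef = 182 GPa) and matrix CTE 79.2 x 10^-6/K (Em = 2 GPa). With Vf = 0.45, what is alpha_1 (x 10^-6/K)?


E1 = Ef*Vf + Em*(1-Vf) = 83.0
alpha_1 = (alpha_f*Ef*Vf + alpha_m*Em*(1-Vf))/E1 = 1.35 x 10^-6/K

1.35 x 10^-6/K


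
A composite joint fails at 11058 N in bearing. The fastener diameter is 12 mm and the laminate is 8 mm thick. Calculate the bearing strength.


sigma_br = F/(d*h) = 11058/(12*8) = 115.2 MPa

115.2 MPa


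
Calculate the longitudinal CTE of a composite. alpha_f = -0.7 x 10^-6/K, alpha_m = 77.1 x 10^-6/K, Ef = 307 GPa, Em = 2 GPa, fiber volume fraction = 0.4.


E1 = Ef*Vf + Em*(1-Vf) = 124.0
alpha_1 = (alpha_f*Ef*Vf + alpha_m*Em*(1-Vf))/E1 = 0.05 x 10^-6/K

0.05 x 10^-6/K


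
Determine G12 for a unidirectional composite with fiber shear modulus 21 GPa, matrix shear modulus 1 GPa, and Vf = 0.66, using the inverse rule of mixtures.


1/G12 = Vf/Gf + (1-Vf)/Gm = 0.66/21 + 0.34/1
G12 = 2.69 GPa

2.69 GPa


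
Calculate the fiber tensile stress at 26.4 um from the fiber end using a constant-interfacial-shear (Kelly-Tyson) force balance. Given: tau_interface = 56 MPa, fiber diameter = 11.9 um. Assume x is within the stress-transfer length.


Force balance: sigma_f * (pi*d^2/4) = tau * (pi*d) * x  ->  sigma_f = 4 * tau * x / d
sigma_f = 4 * 56 * 26.4 / 11.9 = 496.9 MPa

496.9 MPa


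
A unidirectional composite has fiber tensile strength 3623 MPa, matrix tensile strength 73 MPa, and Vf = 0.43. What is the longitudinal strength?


sigma_1 = sigma_f*Vf + sigma_m*(1-Vf) = 3623*0.43 + 73*0.57 = 1599.5 MPa

1599.5 MPa


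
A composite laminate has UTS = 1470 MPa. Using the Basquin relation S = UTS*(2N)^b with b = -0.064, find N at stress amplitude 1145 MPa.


N = 0.5 * (S/UTS)^(1/b) = 0.5 * (1145/1470)^(1/-0.064) = 24.8009 cycles

24.8009 cycles


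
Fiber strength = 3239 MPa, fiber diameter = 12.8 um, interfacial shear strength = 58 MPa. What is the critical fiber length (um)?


Lc = sigma_f * d / (2 * tau_i) = 3239 * 12.8 / (2 * 58) = 357.4 um

357.4 um


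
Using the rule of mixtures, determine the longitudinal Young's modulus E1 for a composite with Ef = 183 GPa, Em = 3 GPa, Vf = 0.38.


E1 = Ef*Vf + Em*(1-Vf) = 183*0.38 + 3*0.62 = 71.4 GPa

71.4 GPa


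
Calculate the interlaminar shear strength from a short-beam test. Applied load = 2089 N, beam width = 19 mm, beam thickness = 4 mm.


ILSS = 3F/(4bh) = 3*2089/(4*19*4) = 20.62 MPa

20.62 MPa


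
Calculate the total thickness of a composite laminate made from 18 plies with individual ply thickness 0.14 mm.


h = n * t_ply = 18 * 0.14 = 2.52 mm

2.52 mm


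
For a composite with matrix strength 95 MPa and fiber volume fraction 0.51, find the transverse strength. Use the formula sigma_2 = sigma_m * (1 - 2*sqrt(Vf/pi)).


factor = 1 - 2*sqrt(0.51/pi) = 0.1942
sigma_2 = 95 * 0.1942 = 18.45 MPa

18.45 MPa


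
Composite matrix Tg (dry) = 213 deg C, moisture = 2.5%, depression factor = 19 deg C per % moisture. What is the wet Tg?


Tg_wet = Tg_dry - k*moisture = 213 - 19*2.5 = 165.5 deg C

165.5 deg C


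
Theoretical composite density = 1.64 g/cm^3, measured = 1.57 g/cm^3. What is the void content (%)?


Void% = (rho_theo - rho_actual)/rho_theo * 100 = (1.64 - 1.57)/1.64 * 100 = 4.27%

4.27%


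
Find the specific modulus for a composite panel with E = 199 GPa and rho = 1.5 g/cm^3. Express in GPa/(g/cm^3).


Specific stiffness = E/rho = 199/1.5 = 132.7 GPa/(g/cm^3)

132.7 GPa/(g/cm^3)


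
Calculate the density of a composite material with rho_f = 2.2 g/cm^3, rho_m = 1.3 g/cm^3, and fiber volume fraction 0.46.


rho_c = rho_f*Vf + rho_m*(1-Vf) = 2.2*0.46 + 1.3*0.54 = 1.714 g/cm^3

1.714 g/cm^3


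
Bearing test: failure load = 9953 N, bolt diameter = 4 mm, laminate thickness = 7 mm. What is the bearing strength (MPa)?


sigma_br = F/(d*h) = 9953/(4*7) = 355.5 MPa

355.5 MPa


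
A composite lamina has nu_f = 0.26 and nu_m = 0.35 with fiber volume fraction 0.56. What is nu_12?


nu_12 = nu_f*Vf + nu_m*(1-Vf) = 0.26*0.56 + 0.35*0.44 = 0.2996

0.2996


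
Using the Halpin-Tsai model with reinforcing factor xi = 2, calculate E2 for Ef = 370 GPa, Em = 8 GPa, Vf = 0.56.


eta = (Ef/Em - 1)/(Ef/Em + xi) = (46.25 - 1)/(46.25 + 2) = 0.9378
E2 = Em*(1+xi*eta*Vf)/(1-eta*Vf) = 34.55 GPa

34.55 GPa


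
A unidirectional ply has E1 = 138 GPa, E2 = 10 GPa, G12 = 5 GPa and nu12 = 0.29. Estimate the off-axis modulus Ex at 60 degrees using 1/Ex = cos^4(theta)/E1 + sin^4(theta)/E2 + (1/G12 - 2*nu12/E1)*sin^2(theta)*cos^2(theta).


cos^4(60) = 0.0625, sin^4(60) = 0.5625, sin^2(60)*cos^2(60) = 0.1875
1/G12 - 2*nu12/E1 = 1/5 - 2*0.29/138 = 0.195797 GPa^-1
1/Ex = 0.0625/138 + 0.5625/10 + 0.195797*0.1875 = 0.0934149 GPa^-1
Ex = 10.7 GPa

10.7 GPa


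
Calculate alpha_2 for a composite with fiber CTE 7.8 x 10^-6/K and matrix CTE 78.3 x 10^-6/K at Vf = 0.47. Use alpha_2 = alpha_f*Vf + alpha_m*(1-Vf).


alpha_2 = alpha_f*Vf + alpha_m*(1-Vf) = 7.8*0.47 + 78.3*0.53 = 45.2 x 10^-6/K

45.2 x 10^-6/K


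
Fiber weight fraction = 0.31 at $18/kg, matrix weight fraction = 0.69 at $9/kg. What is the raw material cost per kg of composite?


Cost = cost_f*Wf + cost_m*Wm = 18*0.31 + 9*0.69 = $11.79/kg

$11.79/kg


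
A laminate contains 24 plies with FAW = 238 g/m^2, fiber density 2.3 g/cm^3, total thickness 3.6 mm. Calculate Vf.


Vf = n * FAW / (rho_f * h * 1000) = 24 * 238 / (2.3 * 3.6 * 1000) = 0.6899

0.6899


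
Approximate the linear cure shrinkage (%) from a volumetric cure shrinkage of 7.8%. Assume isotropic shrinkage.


Linear shrinkage ≈ vol_shrink/3 = 7.8/3 = 2.6%

2.6%


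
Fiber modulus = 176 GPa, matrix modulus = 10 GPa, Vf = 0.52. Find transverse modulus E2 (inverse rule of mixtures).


1/E2 = Vf/Ef + (1-Vf)/Em = 0.52/176 + 0.48/10
E2 = 19.63 GPa

19.63 GPa


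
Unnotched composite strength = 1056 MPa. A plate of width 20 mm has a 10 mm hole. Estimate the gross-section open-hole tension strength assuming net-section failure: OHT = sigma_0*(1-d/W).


OHT = sigma_0*(1-d/W) = 1056*(1-10/20) = 528.0 MPa

528.0 MPa


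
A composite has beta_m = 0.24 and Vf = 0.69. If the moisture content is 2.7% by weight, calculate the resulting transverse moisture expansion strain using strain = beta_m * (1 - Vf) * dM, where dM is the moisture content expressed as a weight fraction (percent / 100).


dM = 2.7/100 = 0.027
strain = beta_m * (1-Vf) * dM = 0.24 * 0.31 * 0.027 = 0.0020088

0.0020088


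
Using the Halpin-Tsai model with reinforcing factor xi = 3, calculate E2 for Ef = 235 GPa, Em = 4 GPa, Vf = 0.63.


eta = (Ef/Em - 1)/(Ef/Em + xi) = (58.75 - 1)/(58.75 + 3) = 0.9352
E2 = Em*(1+xi*eta*Vf)/(1-eta*Vf) = 26.95 GPa

26.95 GPa


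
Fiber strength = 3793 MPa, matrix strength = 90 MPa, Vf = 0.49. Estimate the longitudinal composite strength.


sigma_1 = sigma_f*Vf + sigma_m*(1-Vf) = 3793*0.49 + 90*0.51 = 1904.5 MPa

1904.5 MPa


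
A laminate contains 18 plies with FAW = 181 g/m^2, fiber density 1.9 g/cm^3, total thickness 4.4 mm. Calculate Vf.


Vf = n * FAW / (rho_f * h * 1000) = 18 * 181 / (1.9 * 4.4 * 1000) = 0.3897

0.3897


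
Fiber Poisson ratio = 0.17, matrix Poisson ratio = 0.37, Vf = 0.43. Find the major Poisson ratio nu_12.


nu_12 = nu_f*Vf + nu_m*(1-Vf) = 0.17*0.43 + 0.37*0.57 = 0.284

0.284


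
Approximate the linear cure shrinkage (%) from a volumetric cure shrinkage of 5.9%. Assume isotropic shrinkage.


Linear shrinkage ≈ vol_shrink/3 = 5.9/3 = 1.967%

1.967%


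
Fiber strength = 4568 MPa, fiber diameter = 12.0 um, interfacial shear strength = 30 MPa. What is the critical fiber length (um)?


Lc = sigma_f * d / (2 * tau_i) = 4568 * 12.0 / (2 * 30) = 913.6 um

913.6 um


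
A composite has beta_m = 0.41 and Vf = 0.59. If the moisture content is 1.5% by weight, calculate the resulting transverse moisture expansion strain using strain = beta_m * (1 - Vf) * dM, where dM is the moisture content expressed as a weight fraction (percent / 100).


dM = 1.5/100 = 0.015
strain = beta_m * (1-Vf) * dM = 0.41 * 0.41 * 0.015 = 0.0025215

0.0025215


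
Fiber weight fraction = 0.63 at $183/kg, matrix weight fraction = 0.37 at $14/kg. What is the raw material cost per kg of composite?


Cost = cost_f*Wf + cost_m*Wm = 183*0.63 + 14*0.37 = $120.47/kg

$120.47/kg


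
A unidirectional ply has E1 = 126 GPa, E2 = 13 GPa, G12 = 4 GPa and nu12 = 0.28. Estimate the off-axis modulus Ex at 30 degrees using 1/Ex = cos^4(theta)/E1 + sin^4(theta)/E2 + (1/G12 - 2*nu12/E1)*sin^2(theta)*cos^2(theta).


cos^4(30) = 0.5625, sin^4(30) = 0.0625, sin^2(30)*cos^2(30) = 0.1875
1/G12 - 2*nu12/E1 = 1/4 - 2*0.28/126 = 0.245556 GPa^-1
1/Ex = 0.5625/126 + 0.0625/13 + 0.245556*0.1875 = 0.0553136 GPa^-1
Ex = 18.08 GPa

18.08 GPa


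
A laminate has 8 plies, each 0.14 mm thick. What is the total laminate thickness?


h = n * t_ply = 8 * 0.14 = 1.12 mm

1.12 mm


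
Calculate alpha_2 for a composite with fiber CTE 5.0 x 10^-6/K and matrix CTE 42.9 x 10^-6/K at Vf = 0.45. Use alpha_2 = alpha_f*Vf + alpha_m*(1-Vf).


alpha_2 = alpha_f*Vf + alpha_m*(1-Vf) = 5.0*0.45 + 42.9*0.55 = 25.8 x 10^-6/K

25.8 x 10^-6/K


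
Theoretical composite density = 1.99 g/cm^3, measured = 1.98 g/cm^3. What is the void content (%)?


Void% = (rho_theo - rho_actual)/rho_theo * 100 = (1.99 - 1.98)/1.99 * 100 = 0.5%

0.5%


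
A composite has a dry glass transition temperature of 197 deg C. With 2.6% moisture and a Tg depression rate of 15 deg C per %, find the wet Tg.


Tg_wet = Tg_dry - k*moisture = 197 - 15*2.6 = 158.0 deg C

158.0 deg C


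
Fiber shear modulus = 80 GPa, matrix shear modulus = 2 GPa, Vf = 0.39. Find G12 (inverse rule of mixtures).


1/G12 = Vf/Gf + (1-Vf)/Gm = 0.39/80 + 0.61/2
G12 = 3.23 GPa

3.23 GPa


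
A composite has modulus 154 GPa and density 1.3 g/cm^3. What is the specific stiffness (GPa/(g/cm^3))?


Specific stiffness = E/rho = 154/1.3 = 118.5 GPa/(g/cm^3)

118.5 GPa/(g/cm^3)


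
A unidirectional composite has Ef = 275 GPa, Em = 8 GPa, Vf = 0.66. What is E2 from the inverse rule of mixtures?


1/E2 = Vf/Ef + (1-Vf)/Em = 0.66/275 + 0.34/8
E2 = 22.27 GPa

22.27 GPa


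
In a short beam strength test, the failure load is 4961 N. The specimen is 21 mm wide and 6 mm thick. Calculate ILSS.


ILSS = 3F/(4bh) = 3*4961/(4*21*6) = 29.53 MPa

29.53 MPa


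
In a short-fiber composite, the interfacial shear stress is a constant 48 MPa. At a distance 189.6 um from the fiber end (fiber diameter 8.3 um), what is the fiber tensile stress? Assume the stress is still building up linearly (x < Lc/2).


Force balance: sigma_f * (pi*d^2/4) = tau * (pi*d) * x  ->  sigma_f = 4 * tau * x / d
sigma_f = 4 * 48 * 189.6 / 8.3 = 4385.9 MPa

4385.9 MPa


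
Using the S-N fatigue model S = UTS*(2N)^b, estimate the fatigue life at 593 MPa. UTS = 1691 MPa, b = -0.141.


N = 0.5 * (S/UTS)^(1/b) = 0.5 * (593/1691)^(1/-0.141) = 844.4053 cycles

844.4053 cycles


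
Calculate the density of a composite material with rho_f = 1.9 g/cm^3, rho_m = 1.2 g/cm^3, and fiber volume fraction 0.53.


rho_c = rho_f*Vf + rho_m*(1-Vf) = 1.9*0.53 + 1.2*0.47 = 1.571 g/cm^3

1.571 g/cm^3


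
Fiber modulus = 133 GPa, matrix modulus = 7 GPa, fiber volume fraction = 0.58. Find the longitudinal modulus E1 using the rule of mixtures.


E1 = Ef*Vf + Em*(1-Vf) = 133*0.58 + 7*0.42 = 80.08 GPa

80.08 GPa


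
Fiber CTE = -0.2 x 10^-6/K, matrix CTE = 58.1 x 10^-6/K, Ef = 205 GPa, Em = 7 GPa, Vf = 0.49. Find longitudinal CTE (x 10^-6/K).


E1 = Ef*Vf + Em*(1-Vf) = 104.02
alpha_1 = (alpha_f*Ef*Vf + alpha_m*Em*(1-Vf))/E1 = 1.8 x 10^-6/K

1.8 x 10^-6/K


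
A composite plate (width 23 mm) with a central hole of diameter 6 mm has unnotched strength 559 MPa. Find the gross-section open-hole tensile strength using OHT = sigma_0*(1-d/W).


OHT = sigma_0*(1-d/W) = 559*(1-6/23) = 413.2 MPa

413.2 MPa


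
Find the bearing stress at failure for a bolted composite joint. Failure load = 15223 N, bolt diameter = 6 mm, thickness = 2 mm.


sigma_br = F/(d*h) = 15223/(6*2) = 1268.6 MPa

1268.6 MPa


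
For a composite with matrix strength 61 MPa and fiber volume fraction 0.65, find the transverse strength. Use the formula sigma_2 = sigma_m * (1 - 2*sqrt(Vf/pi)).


factor = 1 - 2*sqrt(0.65/pi) = 0.0903
sigma_2 = 61 * 0.0903 = 5.51 MPa

5.51 MPa


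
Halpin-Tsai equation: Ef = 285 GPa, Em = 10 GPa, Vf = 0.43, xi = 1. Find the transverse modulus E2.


eta = (Ef/Em - 1)/(Ef/Em + xi) = (28.5 - 1)/(28.5 + 1) = 0.9322
E2 = Em*(1+xi*eta*Vf)/(1-eta*Vf) = 23.38 GPa

23.38 GPa


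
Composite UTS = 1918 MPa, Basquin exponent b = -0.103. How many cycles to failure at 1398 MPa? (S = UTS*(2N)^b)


N = 0.5 * (S/UTS)^(1/b) = 0.5 * (1398/1918)^(1/-0.103) = 10.7741 cycles

10.7741 cycles


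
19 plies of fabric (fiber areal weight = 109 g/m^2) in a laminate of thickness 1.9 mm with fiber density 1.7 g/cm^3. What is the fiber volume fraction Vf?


Vf = n * FAW / (rho_f * h * 1000) = 19 * 109 / (1.7 * 1.9 * 1000) = 0.6412

0.6412


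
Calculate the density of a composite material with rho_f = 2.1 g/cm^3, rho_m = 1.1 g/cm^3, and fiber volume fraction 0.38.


rho_c = rho_f*Vf + rho_m*(1-Vf) = 2.1*0.38 + 1.1*0.62 = 1.48 g/cm^3

1.48 g/cm^3


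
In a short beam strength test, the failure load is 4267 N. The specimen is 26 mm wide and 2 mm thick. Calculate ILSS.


ILSS = 3F/(4bh) = 3*4267/(4*26*2) = 61.54 MPa

61.54 MPa


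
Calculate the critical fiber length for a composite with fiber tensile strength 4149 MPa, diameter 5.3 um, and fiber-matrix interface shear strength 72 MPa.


Lc = sigma_f * d / (2 * tau_i) = 4149 * 5.3 / (2 * 72) = 152.7 um

152.7 um


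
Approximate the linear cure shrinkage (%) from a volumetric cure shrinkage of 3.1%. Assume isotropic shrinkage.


Linear shrinkage ≈ vol_shrink/3 = 3.1/3 = 1.033%

1.033%


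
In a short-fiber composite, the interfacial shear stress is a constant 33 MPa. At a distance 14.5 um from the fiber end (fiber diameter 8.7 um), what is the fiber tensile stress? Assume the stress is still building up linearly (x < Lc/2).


Force balance: sigma_f * (pi*d^2/4) = tau * (pi*d) * x  ->  sigma_f = 4 * tau * x / d
sigma_f = 4 * 33 * 14.5 / 8.7 = 220.0 MPa

220.0 MPa


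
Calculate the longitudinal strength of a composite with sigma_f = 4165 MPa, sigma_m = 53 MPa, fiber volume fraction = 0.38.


sigma_1 = sigma_f*Vf + sigma_m*(1-Vf) = 4165*0.38 + 53*0.62 = 1615.6 MPa

1615.6 MPa


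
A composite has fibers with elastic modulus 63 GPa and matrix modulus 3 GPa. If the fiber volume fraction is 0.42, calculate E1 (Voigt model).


E1 = Ef*Vf + Em*(1-Vf) = 63*0.42 + 3*0.58 = 28.2 GPa

28.2 GPa


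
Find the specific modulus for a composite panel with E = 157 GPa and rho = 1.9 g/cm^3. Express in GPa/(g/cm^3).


Specific stiffness = E/rho = 157/1.9 = 82.6 GPa/(g/cm^3)

82.6 GPa/(g/cm^3)


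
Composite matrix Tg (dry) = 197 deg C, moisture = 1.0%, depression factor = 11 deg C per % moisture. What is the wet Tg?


Tg_wet = Tg_dry - k*moisture = 197 - 11*1.0 = 186.0 deg C

186.0 deg C


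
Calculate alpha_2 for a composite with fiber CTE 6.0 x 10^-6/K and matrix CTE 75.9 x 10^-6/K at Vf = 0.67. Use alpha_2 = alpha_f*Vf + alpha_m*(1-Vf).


alpha_2 = alpha_f*Vf + alpha_m*(1-Vf) = 6.0*0.67 + 75.9*0.33 = 29.1 x 10^-6/K

29.1 x 10^-6/K


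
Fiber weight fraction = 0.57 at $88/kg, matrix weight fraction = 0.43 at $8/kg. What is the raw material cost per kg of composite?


Cost = cost_f*Wf + cost_m*Wm = 88*0.57 + 8*0.43 = $53.6/kg

$53.6/kg


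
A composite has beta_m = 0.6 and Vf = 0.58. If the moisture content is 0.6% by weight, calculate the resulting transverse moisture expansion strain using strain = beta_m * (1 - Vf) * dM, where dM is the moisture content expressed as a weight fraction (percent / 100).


dM = 0.6/100 = 0.006
strain = beta_m * (1-Vf) * dM = 0.6 * 0.42 * 0.006 = 0.001512

0.001512


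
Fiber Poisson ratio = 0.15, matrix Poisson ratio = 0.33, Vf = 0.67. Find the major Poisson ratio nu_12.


nu_12 = nu_f*Vf + nu_m*(1-Vf) = 0.15*0.67 + 0.33*0.33 = 0.2094

0.2094


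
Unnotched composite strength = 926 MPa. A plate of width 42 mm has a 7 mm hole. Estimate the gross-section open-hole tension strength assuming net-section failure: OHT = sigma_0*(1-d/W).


OHT = sigma_0*(1-d/W) = 926*(1-7/42) = 771.7 MPa

771.7 MPa


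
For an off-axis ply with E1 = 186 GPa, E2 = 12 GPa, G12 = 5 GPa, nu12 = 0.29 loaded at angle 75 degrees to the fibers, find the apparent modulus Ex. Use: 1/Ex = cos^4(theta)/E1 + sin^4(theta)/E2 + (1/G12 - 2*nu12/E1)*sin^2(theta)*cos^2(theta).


cos^4(75) = 0.004487, sin^4(75) = 0.870513, sin^2(75)*cos^2(75) = 0.0625
1/G12 - 2*nu12/E1 = 1/5 - 2*0.29/186 = 0.196882 GPa^-1
1/Ex = 0.004487/186 + 0.870513/12 + 0.196882*0.0625 = 0.084872 GPa^-1
Ex = 11.78 GPa

11.78 GPa


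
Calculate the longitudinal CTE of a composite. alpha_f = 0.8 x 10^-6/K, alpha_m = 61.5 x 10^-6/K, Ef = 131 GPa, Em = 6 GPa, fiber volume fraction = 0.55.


E1 = Ef*Vf + Em*(1-Vf) = 74.75
alpha_1 = (alpha_f*Ef*Vf + alpha_m*Em*(1-Vf))/E1 = 2.99 x 10^-6/K

2.99 x 10^-6/K


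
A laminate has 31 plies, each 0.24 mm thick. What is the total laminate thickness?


h = n * t_ply = 31 * 0.24 = 7.44 mm

7.44 mm


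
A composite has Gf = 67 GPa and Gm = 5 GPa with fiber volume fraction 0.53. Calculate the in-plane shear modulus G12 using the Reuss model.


1/G12 = Vf/Gf + (1-Vf)/Gm = 0.53/67 + 0.47/5
G12 = 9.81 GPa

9.81 GPa


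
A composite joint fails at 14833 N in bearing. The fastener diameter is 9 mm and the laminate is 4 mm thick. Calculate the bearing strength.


sigma_br = F/(d*h) = 14833/(9*4) = 412.0 MPa

412.0 MPa


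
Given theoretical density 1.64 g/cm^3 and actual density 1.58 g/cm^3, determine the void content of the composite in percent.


Void% = (rho_theo - rho_actual)/rho_theo * 100 = (1.64 - 1.58)/1.64 * 100 = 3.66%

3.66%


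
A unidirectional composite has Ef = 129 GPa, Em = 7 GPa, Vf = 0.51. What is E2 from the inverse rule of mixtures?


1/E2 = Vf/Ef + (1-Vf)/Em = 0.51/129 + 0.49/7
E2 = 13.52 GPa

13.52 GPa


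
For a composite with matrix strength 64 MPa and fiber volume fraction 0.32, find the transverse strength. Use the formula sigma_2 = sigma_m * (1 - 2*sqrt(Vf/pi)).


factor = 1 - 2*sqrt(0.32/pi) = 0.3617
sigma_2 = 64 * 0.3617 = 23.15 MPa

23.15 MPa


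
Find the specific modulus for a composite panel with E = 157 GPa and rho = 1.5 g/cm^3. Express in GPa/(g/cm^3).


Specific stiffness = E/rho = 157/1.5 = 104.7 GPa/(g/cm^3)

104.7 GPa/(g/cm^3)


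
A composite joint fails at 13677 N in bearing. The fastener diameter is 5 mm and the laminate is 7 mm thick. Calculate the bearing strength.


sigma_br = F/(d*h) = 13677/(5*7) = 390.8 MPa

390.8 MPa


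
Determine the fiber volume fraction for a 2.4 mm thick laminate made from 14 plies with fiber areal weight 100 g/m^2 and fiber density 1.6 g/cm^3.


Vf = n * FAW / (rho_f * h * 1000) = 14 * 100 / (1.6 * 2.4 * 1000) = 0.3646

0.3646


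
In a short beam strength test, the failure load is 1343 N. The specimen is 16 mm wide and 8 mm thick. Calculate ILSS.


ILSS = 3F/(4bh) = 3*1343/(4*16*8) = 7.87 MPa

7.87 MPa


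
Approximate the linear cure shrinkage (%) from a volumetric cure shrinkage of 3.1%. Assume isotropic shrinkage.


Linear shrinkage ≈ vol_shrink/3 = 3.1/3 = 1.033%

1.033%


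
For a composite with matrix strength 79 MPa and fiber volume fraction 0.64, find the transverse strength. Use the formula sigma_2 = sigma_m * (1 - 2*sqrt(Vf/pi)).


factor = 1 - 2*sqrt(0.64/pi) = 0.0973
sigma_2 = 79 * 0.0973 = 7.69 MPa

7.69 MPa


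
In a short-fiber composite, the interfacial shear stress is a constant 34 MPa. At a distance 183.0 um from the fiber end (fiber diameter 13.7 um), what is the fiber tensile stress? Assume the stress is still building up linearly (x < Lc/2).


Force balance: sigma_f * (pi*d^2/4) = tau * (pi*d) * x  ->  sigma_f = 4 * tau * x / d
sigma_f = 4 * 34 * 183.0 / 13.7 = 1816.6 MPa

1816.6 MPa


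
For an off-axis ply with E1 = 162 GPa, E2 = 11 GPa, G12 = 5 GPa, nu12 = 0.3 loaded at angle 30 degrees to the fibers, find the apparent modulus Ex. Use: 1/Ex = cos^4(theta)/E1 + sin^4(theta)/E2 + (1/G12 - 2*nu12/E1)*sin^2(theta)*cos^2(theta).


cos^4(30) = 0.5625, sin^4(30) = 0.0625, sin^2(30)*cos^2(30) = 0.1875
1/G12 - 2*nu12/E1 = 1/5 - 2*0.3/162 = 0.196296 GPa^-1
1/Ex = 0.5625/162 + 0.0625/11 + 0.196296*0.1875 = 0.0459596 GPa^-1
Ex = 21.76 GPa

21.76 GPa


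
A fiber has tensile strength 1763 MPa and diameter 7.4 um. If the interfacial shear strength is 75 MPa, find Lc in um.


Lc = sigma_f * d / (2 * tau_i) = 1763 * 7.4 / (2 * 75) = 87.0 um

87.0 um


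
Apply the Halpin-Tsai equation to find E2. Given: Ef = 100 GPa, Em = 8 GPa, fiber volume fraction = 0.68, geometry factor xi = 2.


eta = (Ef/Em - 1)/(Ef/Em + xi) = (12.5 - 1)/(12.5 + 2) = 0.7931
E2 = Em*(1+xi*eta*Vf)/(1-eta*Vf) = 36.1 GPa

36.1 GPa


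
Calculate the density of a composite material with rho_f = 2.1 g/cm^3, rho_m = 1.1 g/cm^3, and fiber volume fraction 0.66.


rho_c = rho_f*Vf + rho_m*(1-Vf) = 2.1*0.66 + 1.1*0.34 = 1.76 g/cm^3

1.76 g/cm^3


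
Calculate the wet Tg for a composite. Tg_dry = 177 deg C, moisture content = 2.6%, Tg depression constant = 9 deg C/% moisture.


Tg_wet = Tg_dry - k*moisture = 177 - 9*2.6 = 153.6 deg C

153.6 deg C


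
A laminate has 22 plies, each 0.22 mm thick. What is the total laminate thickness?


h = n * t_ply = 22 * 0.22 = 4.84 mm

4.84 mm


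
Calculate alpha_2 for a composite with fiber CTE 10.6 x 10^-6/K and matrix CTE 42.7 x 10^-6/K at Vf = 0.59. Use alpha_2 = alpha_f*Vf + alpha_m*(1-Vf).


alpha_2 = alpha_f*Vf + alpha_m*(1-Vf) = 10.6*0.59 + 42.7*0.41 = 23.8 x 10^-6/K

23.8 x 10^-6/K


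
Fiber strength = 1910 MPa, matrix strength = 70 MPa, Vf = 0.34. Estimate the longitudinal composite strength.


sigma_1 = sigma_f*Vf + sigma_m*(1-Vf) = 1910*0.34 + 70*0.66 = 695.6 MPa

695.6 MPa


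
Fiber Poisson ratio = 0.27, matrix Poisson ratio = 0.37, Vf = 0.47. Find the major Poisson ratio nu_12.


nu_12 = nu_f*Vf + nu_m*(1-Vf) = 0.27*0.47 + 0.37*0.53 = 0.323

0.323


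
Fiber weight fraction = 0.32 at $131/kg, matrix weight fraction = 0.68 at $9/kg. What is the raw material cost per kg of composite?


Cost = cost_f*Wf + cost_m*Wm = 131*0.32 + 9*0.68 = $48.04/kg

$48.04/kg


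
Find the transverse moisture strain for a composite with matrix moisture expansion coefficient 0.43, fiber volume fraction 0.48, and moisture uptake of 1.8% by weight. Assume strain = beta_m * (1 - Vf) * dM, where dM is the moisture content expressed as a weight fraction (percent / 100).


dM = 1.8/100 = 0.018
strain = beta_m * (1-Vf) * dM = 0.43 * 0.52 * 0.018 = 0.0040248

0.0040248


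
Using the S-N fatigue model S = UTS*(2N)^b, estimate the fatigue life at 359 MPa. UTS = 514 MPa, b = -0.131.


N = 0.5 * (S/UTS)^(1/b) = 0.5 * (359/514)^(1/-0.131) = 7.7412 cycles

7.7412 cycles


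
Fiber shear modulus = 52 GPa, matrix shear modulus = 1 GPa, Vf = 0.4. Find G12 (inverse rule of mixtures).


1/G12 = Vf/Gf + (1-Vf)/Gm = 0.4/52 + 0.6/1
G12 = 1.65 GPa

1.65 GPa


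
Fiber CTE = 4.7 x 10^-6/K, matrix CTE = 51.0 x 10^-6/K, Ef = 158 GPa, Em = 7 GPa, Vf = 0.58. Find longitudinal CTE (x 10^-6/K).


E1 = Ef*Vf + Em*(1-Vf) = 94.58
alpha_1 = (alpha_f*Ef*Vf + alpha_m*Em*(1-Vf))/E1 = 6.14 x 10^-6/K

6.14 x 10^-6/K


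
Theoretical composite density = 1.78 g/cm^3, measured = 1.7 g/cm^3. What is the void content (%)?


Void% = (rho_theo - rho_actual)/rho_theo * 100 = (1.78 - 1.7)/1.78 * 100 = 4.49%

4.49%


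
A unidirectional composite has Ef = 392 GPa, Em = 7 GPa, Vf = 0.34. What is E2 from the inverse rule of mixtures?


1/E2 = Vf/Ef + (1-Vf)/Em = 0.34/392 + 0.66/7
E2 = 10.51 GPa

10.51 GPa


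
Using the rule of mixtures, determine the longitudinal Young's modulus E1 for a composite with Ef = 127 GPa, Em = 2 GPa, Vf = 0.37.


E1 = Ef*Vf + Em*(1-Vf) = 127*0.37 + 2*0.63 = 48.25 GPa

48.25 GPa


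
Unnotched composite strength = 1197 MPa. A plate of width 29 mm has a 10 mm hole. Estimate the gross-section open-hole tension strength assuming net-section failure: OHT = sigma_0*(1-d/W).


OHT = sigma_0*(1-d/W) = 1197*(1-10/29) = 784.2 MPa

784.2 MPa


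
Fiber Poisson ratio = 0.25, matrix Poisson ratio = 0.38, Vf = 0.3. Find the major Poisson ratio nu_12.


nu_12 = nu_f*Vf + nu_m*(1-Vf) = 0.25*0.3 + 0.38*0.7 = 0.341

0.341


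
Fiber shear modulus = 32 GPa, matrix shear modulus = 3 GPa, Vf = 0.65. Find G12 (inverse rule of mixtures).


1/G12 = Vf/Gf + (1-Vf)/Gm = 0.65/32 + 0.35/3
G12 = 7.3 GPa

7.3 GPa
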